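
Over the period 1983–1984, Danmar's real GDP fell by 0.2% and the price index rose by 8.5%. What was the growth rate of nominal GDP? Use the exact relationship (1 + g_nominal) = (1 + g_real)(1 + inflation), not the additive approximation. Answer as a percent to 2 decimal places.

(1 + g_nom) = (1 + g_real)(1 + π) = 0.9980 × 1.0850 = 1.08283.

8.28%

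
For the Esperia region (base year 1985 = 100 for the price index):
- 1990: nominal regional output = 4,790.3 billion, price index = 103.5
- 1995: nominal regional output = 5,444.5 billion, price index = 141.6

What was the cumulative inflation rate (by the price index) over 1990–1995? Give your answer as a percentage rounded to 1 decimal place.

36.8%

Price-level change = 141.6 / 103.5 − 1 = 0.3681.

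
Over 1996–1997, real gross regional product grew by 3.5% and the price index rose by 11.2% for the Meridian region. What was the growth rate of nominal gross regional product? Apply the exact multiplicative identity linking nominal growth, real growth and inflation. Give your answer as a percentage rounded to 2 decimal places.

15.09%

(1 + g_nom) = (1 + g_real)(1 + π) = 1.0350 × 1.1120 = 1.15092.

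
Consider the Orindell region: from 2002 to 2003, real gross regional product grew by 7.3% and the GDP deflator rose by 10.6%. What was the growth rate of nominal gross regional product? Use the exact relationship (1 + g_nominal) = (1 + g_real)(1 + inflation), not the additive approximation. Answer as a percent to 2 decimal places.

18.67%

(1 + g_nom) = (1 + g_real)(1 + π) = 1.0730 × 1.1060 = 1.18674.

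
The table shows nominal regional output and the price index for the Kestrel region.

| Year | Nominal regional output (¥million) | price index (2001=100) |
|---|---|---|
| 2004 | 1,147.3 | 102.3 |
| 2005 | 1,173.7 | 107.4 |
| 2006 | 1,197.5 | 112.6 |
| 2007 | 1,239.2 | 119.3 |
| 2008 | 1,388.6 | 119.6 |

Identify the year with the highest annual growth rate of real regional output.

2008

2005: real = 1173.7/1.074 = 1092.83; growth vs 2004 (1121.51) = -2.56%.
2006: real = 1197.5/1.126 = 1063.50; growth vs 2005 (1092.83) = -2.68%.
2007: real = 1239.2/1.193 = 1038.73; growth vs 2006 (1063.50) = -2.33%.
2008: real = 1388.6/1.196 = 1161.04; growth vs 2007 (1038.73) = 11.77%.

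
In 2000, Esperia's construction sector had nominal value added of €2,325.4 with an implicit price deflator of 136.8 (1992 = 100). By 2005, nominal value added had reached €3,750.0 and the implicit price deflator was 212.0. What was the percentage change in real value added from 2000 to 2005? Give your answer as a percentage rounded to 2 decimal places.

4.06%

Deflate each year: 2000 → 2325.4/1.368 = 1699.85; 2005 → 3750.0/2.120 = 1768.87.
So real value added changed by 1768.87/1699.85 − 1 = 0.0406, i.e. 4.06%.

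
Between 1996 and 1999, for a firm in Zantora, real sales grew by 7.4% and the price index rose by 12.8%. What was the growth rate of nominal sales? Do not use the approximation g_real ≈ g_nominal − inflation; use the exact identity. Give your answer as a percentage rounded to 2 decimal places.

21.15%

(1 + g_nom) = (1 + g_real)(1 + π) = 1.0740 × 1.1280 = 1.21147.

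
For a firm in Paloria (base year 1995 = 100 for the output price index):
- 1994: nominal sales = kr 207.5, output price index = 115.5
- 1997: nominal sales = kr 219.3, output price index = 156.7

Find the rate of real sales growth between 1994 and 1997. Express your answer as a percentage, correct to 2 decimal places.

-22.10%

Deflate each year: 1994 → 207.5/1.155 = 179.65; 1997 → 219.3/1.567 = 139.95.
So real sales changed by 139.95/179.65 − 1 = -0.2210, i.e. -22.10%.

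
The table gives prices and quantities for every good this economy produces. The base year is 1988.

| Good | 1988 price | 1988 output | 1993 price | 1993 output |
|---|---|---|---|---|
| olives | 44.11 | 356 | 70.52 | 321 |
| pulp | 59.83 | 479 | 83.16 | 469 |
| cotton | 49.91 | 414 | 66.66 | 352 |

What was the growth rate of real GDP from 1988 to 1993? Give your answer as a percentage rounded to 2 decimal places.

Real GDP 1988 = Nominal GDP 1988 = 44.11·356 + 59.83·479 + 49.91·414 = 65024.47.
Real GDP 1993 (at 1988 prices) = 44.11·321 + 59.83·469 + 49.91·352 = 59787.90.
Real growth = 59787.90/65024.47 − 1 = -0.0805.

-8.05%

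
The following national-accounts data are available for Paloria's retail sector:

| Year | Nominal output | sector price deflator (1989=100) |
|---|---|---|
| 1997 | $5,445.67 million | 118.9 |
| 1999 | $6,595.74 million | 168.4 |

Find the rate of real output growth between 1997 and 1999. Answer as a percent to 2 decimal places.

-14.48%

Real output 1997 = 5445.67 / 1.189 = 4580.04.
Real output 1999 = 6595.74 / 1.684 = 3916.71.
Real growth = 3916.71 / 4580.04 − 1 = -0.1448.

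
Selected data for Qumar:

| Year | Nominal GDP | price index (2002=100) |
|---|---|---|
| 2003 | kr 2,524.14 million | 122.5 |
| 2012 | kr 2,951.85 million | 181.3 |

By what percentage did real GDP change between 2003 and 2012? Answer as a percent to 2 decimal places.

Deflate each year: 2003 → 2524.14/1.225 = 2060.52; 2012 → 2951.85/1.813 = 1628.16.
So real GDP changed by 1628.16/2060.52 − 1 = -0.2098, i.e. -20.98%.

-20.98%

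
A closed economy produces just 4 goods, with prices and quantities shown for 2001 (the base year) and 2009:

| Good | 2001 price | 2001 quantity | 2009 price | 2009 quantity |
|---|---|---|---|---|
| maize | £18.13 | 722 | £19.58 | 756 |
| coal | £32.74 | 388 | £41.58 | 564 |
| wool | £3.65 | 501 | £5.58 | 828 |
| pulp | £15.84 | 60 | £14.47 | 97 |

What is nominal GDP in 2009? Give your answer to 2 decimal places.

£44277.43

Nominal GDP 2009 = Σ (p_2009 × q_2009) = 19.58·756 + 41.58·564 + 5.58·828 + 14.47·97 = 44277.43.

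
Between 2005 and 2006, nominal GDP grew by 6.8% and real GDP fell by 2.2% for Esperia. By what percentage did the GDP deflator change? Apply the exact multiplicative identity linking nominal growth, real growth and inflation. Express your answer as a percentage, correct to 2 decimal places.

(1 + g_nom) = (1 + g_real)(1 + π), so π = 1.0680 / 0.9780 − 1 = 0.09202.

9.20%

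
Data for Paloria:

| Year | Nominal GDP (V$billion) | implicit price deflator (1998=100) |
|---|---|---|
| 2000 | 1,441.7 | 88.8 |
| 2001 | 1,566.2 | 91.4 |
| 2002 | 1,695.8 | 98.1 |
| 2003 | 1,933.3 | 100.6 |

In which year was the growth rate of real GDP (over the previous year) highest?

2001: real = 1566.2/0.914 = 1713.57; growth vs 2000 (1623.54) = 5.55%.
2002: real = 1695.8/0.981 = 1728.64; growth vs 2001 (1713.57) = 0.88%.
2003: real = 1933.3/1.006 = 1921.77; growth vs 2002 (1728.64) = 11.17%.

2003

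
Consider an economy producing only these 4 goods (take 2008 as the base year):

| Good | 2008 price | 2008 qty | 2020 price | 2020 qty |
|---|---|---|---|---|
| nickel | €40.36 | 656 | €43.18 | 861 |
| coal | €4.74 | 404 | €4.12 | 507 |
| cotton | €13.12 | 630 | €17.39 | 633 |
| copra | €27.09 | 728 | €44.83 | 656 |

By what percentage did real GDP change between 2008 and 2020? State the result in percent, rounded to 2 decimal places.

Real GDP 2008 = Nominal GDP 2008 = 40.36·656 + 4.74·404 + 13.12·630 + 27.09·728 = 56378.24.
Real GDP 2020 (at 2008 prices) = 40.36·861 + 4.74·507 + 13.12·633 + 27.09·656 = 63229.14.
Real growth = 63229.14/56378.24 − 1 = 0.1215.

12.15%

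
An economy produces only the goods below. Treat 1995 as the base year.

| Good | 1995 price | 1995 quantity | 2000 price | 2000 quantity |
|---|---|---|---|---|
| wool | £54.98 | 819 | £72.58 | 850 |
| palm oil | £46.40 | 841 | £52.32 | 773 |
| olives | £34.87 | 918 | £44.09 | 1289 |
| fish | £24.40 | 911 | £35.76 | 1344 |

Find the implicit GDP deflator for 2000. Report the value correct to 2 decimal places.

Nominal GDP 2000 = 72.58·850 + 52.32·773 + 44.09·1289 + 35.76·1344 = 207029.81.
Real GDP 2000 (at 1995 prices) = 54.98·850 + 46.40·773 + 34.87·1289 + 24.40·1344 = 160341.23.
Deflator = Nominal/Real × 100 = 207029.81/160341.23 × 100 = 129.118.

129.12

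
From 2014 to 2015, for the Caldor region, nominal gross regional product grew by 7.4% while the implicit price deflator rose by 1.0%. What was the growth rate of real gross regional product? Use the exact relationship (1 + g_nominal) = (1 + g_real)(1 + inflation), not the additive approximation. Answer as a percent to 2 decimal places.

6.34%

(1 + g_nom) = (1 + g_real)(1 + π), so g_real = 1.0740 / 1.0100 − 1 = 0.06337.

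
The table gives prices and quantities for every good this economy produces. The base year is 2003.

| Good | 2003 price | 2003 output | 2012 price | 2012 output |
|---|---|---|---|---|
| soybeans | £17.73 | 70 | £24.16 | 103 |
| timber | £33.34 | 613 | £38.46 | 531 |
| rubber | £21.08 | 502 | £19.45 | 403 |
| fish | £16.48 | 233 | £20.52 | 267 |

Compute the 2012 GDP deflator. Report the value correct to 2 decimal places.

Nominal GDP 2012 = 24.16·103 + 38.46·531 + 19.45·403 + 20.52·267 = 36227.93.
Real GDP 2012 (at 2003 prices) = 17.73·103 + 33.34·531 + 21.08·403 + 16.48·267 = 32425.13.
Deflator = Nominal/Real × 100 = 36227.93/32425.13 × 100 = 111.728.

111.73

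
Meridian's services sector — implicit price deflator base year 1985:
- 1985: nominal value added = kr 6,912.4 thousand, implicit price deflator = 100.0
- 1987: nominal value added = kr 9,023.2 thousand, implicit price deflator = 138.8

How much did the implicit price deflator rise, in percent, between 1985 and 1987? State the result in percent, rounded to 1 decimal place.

Price-level change = 138.8 / 100.0 − 1 = 0.3880.

38.8%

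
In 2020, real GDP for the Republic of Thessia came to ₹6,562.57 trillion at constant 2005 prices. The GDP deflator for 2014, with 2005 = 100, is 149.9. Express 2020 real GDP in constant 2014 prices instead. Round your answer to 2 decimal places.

₹9,837.29 trillion

Real GDP in 2014 prices = Real GDP in 2005 prices × (P_2014/P_2005) = 6562.57 × 1.499 = 9837.29.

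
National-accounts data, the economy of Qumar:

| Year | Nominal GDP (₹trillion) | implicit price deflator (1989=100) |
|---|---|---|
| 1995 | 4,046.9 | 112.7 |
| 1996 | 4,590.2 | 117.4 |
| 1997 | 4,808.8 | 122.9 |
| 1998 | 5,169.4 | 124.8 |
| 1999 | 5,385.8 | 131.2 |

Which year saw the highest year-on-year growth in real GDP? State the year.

1996: real = 4590.2/1.174 = 3909.88; growth vs 1995 (3590.86) = 8.88%.
1997: real = 4808.8/1.229 = 3912.77; growth vs 1996 (3909.88) = 0.07%.
1998: real = 5169.4/1.248 = 4142.15; growth vs 1997 (3912.77) = 5.86%.
1999: real = 5385.8/1.312 = 4105.03; growth vs 1998 (4142.15) = -0.90%.

1996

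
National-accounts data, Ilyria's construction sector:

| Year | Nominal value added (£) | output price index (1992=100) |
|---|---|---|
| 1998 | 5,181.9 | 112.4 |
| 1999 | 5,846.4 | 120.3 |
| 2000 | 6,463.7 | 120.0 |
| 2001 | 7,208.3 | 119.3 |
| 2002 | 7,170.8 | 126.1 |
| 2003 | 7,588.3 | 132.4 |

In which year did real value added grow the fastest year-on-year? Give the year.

2001

1999: real = 5846.4/1.203 = 4859.85; growth vs 1998 (4610.23) = 5.41%.
2000: real = 6463.7/1.200 = 5386.42; growth vs 1999 (4859.85) = 10.84%.
2001: real = 7208.3/1.193 = 6042.16; growth vs 2000 (5386.42) = 12.17%.
2002: real = 7170.8/1.261 = 5686.60; growth vs 2001 (6042.16) = -5.88%.
2003: real = 7588.3/1.324 = 5731.34; growth vs 2002 (5686.60) = 0.79%.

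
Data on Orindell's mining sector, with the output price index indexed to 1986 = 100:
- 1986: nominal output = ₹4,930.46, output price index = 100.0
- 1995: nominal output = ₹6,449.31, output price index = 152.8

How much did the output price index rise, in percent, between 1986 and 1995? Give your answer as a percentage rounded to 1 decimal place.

Price-level change = 152.8 / 100.0 − 1 = 0.5280.

52.8%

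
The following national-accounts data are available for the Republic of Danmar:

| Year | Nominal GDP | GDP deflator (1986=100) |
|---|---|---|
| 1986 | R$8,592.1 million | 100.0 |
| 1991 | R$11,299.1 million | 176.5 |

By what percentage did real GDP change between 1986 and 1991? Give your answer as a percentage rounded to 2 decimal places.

Deflate each year: 1986 → 8592.1/1.000 = 8592.10; 1991 → 11299.1/1.765 = 6401.76.
So real GDP changed by 6401.76/8592.10 − 1 = -0.2549, i.e. -25.49%.

-25.49%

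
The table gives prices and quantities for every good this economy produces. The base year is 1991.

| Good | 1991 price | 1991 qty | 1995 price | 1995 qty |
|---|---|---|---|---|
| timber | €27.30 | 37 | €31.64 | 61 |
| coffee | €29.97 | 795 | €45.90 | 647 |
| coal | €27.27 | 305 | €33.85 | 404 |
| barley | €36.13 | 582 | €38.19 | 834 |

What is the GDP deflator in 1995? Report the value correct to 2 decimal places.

124.03

Nominal GDP 1995 = 31.64·61 + 45.90·647 + 33.85·404 + 38.19·834 = 77153.20.
Real GDP 1995 (at 1991 prices) = 27.30·61 + 29.97·647 + 27.27·404 + 36.13·834 = 62205.39.
Deflator = Nominal/Real × 100 = 77153.20/62205.39 × 100 = 124.030.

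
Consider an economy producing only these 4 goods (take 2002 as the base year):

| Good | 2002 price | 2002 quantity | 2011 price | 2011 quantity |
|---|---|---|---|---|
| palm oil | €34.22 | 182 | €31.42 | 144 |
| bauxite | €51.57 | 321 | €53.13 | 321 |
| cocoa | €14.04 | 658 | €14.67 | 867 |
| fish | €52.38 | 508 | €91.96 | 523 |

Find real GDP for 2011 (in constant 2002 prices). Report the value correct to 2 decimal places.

Real GDP 2011 = Σ (p_2002 × q_2011) = 34.22·144 + 51.57·321 + 14.04·867 + 52.38·523 = 61049.07.

€61049.07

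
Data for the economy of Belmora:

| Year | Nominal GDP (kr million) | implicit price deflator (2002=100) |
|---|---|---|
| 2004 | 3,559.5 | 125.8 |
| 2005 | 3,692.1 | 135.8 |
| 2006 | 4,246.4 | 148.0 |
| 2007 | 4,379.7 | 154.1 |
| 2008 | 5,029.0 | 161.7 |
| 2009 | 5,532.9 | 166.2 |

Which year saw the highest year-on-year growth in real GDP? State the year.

2005: real = 3692.1/1.358 = 2718.78; growth vs 2004 (2829.49) = -3.91%.
2006: real = 4246.4/1.480 = 2869.19; growth vs 2005 (2718.78) = 5.53%.
2007: real = 4379.7/1.541 = 2842.12; growth vs 2006 (2869.19) = -0.94%.
2008: real = 5029.0/1.617 = 3110.08; growth vs 2007 (2842.12) = 9.43%.
2009: real = 5532.9/1.662 = 3329.06; growth vs 2008 (3110.08) = 7.04%.

2008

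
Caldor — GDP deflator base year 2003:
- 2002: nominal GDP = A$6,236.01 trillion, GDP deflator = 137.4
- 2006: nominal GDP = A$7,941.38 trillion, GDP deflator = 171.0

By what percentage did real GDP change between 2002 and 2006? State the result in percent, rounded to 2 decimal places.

Deflate each year: 2002 → 6236.01/1.374 = 4538.58; 2006 → 7941.38/1.710 = 4644.08.
So real GDP changed by 4644.08/4538.58 − 1 = 0.0232, i.e. 2.32%.

2.32%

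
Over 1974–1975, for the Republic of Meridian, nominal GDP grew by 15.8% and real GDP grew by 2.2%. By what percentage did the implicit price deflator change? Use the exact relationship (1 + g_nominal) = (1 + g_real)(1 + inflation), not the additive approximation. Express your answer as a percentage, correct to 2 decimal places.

(1 + g_nom) = (1 + g_real)(1 + π), so π = 1.1580 / 1.0220 − 1 = 0.13307.

13.31%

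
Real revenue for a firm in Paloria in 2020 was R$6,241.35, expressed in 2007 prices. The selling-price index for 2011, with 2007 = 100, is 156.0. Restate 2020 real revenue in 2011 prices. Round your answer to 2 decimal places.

R$9,736.51

Real revenue in 2011 prices = Real revenue in 2007 prices × (P_2011/P_2007) = 6241.35 × 1.560 = 9736.51.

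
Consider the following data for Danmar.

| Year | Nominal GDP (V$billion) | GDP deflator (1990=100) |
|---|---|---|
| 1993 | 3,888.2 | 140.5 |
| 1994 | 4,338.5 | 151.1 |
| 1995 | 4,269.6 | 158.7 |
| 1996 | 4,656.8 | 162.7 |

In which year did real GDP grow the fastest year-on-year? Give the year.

1996

1994: real = 4338.5/1.511 = 2871.28; growth vs 1993 (2767.40) = 3.75%.
1995: real = 4269.6/1.587 = 2690.36; growth vs 1994 (2871.28) = -6.30%.
1996: real = 4656.8/1.627 = 2862.20; growth vs 1995 (2690.36) = 6.39%.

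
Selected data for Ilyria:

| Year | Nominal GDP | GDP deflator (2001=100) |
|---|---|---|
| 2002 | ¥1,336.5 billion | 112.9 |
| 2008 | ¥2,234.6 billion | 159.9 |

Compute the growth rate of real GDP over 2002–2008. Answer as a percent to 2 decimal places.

Real GDP 2002 = 1336.5 / 1.129 = 1183.79.
Real GDP 2008 = 2234.6 / 1.599 = 1397.50.
Real growth = 1397.50 / 1183.79 − 1 = 0.1805.

18.05%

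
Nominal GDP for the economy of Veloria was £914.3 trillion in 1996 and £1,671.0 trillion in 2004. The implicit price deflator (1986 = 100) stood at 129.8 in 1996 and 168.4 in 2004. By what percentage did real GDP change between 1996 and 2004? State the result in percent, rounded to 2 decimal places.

40.87%

Real GDP 1996 = 914.3 / 1.298 = 704.39.
Real GDP 2004 = 1671.0 / 1.684 = 992.28.
Real growth = 992.28 / 704.39 − 1 = 0.4087.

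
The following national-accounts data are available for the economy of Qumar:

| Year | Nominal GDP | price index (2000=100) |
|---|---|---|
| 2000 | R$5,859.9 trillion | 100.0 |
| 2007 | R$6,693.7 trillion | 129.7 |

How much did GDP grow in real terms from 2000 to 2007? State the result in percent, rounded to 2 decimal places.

-11.93%

Real GDP 2000 = 5859.9 / 1.000 = 5859.90.
Real GDP 2007 = 6693.7 / 1.297 = 5160.91.
Real growth = 5160.91 / 5859.90 − 1 = -0.1193.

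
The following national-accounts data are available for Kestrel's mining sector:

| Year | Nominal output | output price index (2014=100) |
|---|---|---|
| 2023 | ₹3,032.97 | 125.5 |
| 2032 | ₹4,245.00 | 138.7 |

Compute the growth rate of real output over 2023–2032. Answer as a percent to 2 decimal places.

26.64%

Real output 2023 = 3032.97 / 1.255 = 2416.71.
Real output 2032 = 4245.00 / 1.387 = 3060.56.
Real growth = 3060.56 / 2416.71 − 1 = 0.2664.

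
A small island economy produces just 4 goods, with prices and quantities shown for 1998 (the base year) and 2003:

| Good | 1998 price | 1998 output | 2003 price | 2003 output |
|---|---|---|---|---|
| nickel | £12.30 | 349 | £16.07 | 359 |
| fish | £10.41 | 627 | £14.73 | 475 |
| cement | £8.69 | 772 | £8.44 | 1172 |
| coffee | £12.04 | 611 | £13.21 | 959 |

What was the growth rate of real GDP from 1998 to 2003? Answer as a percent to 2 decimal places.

24.94%

Real GDP 1998 = Nominal GDP 1998 = 12.30·349 + 10.41·627 + 8.69·772 + 12.04·611 = 24884.89.
Real GDP 2003 (at 1998 prices) = 12.30·359 + 10.41·475 + 8.69·1172 + 12.04·959 = 31091.49.
Real growth = 31091.49/24884.89 − 1 = 0.2494.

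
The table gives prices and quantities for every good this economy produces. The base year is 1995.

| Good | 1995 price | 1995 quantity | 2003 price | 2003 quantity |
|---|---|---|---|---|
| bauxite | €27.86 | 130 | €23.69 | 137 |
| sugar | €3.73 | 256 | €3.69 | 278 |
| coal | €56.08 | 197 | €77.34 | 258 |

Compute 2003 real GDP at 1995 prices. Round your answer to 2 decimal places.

€19322.40

Real GDP 2003 = Σ (p_1995 × q_2003) = 27.86·137 + 3.73·278 + 56.08·258 = 19322.40.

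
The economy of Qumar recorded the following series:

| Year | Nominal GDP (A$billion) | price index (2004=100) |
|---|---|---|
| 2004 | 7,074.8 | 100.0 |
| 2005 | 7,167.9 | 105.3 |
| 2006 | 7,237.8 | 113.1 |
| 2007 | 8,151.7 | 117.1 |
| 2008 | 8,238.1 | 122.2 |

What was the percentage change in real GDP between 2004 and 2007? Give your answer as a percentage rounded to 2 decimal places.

Real GDP 2004 = 7074.8/1.000 = 7074.80.
Real GDP 2007 = 8151.7/1.171 = 6961.32.
Change = 6961.32/7074.80 − 1 = -0.0160.

-1.60%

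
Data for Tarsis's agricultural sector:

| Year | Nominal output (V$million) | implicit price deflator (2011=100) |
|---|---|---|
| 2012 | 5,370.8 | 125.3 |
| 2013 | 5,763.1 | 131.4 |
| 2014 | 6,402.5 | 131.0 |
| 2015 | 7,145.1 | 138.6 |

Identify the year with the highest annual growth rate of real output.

2014

2013: real = 5763.1/1.314 = 4385.92; growth vs 2012 (4286.35) = 2.32%.
2014: real = 6402.5/1.310 = 4887.40; growth vs 2013 (4385.92) = 11.43%.
2015: real = 7145.1/1.386 = 5155.19; growth vs 2014 (4887.40) = 5.48%.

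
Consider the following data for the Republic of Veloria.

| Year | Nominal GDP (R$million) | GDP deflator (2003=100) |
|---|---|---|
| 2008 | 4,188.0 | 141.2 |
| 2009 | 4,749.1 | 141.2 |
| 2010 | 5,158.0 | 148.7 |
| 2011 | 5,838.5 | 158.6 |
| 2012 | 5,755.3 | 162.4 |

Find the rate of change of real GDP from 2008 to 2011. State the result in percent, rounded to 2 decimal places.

24.12%

Real GDP 2008 = 4188.0/1.412 = 2966.01.
Real GDP 2011 = 5838.5/1.586 = 3681.27.
Change = 3681.27/2966.01 − 1 = 0.2412.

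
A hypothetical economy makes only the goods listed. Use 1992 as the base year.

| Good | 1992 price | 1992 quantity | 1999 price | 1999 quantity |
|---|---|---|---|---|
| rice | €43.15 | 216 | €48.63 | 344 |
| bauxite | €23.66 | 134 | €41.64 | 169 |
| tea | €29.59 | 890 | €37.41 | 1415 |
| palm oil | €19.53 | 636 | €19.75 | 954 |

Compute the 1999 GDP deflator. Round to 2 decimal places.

Nominal GDP 1999 = 48.63·344 + 41.64·169 + 37.41·1415 + 19.75·954 = 95542.53.
Real GDP 1999 (at 1992 prices) = 43.15·344 + 23.66·169 + 29.59·1415 + 19.53·954 = 79343.61.
Deflator = Nominal/Real × 100 = 95542.53/79343.61 × 100 = 120.416.

120.42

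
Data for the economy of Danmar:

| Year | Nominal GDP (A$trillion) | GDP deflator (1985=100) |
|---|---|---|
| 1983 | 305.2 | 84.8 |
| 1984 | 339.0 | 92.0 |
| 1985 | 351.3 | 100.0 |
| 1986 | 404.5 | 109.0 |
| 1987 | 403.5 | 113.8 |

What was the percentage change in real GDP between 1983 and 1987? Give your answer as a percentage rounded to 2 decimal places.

Real GDP 1983 = 305.2/0.848 = 359.91.
Real GDP 1987 = 403.5/1.138 = 354.57.
Change = 354.57/359.91 − 1 = -0.0148.

-1.48%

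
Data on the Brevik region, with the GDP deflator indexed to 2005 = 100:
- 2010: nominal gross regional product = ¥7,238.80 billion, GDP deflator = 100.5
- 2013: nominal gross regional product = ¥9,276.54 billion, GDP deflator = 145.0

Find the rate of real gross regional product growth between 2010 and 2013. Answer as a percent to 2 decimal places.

Real gross regional product 2010 = 7238.80 / 1.005 = 7202.79.
Real gross regional product 2013 = 9276.54 / 1.450 = 6397.61.
Real growth = 6397.61 / 7202.79 − 1 = -0.1118.

-11.18%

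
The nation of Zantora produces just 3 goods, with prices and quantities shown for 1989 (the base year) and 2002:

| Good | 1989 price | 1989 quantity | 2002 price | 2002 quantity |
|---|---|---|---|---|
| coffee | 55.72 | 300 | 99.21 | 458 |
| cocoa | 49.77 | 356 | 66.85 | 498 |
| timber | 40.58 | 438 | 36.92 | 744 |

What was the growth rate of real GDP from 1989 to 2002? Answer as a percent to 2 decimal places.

54.18%

Real GDP 1989 = Nominal GDP 1989 = 55.72·300 + 49.77·356 + 40.58·438 = 52208.16.
Real GDP 2002 (at 1989 prices) = 55.72·458 + 49.77·498 + 40.58·744 = 80496.74.
Real growth = 80496.74/52208.16 − 1 = 0.5418.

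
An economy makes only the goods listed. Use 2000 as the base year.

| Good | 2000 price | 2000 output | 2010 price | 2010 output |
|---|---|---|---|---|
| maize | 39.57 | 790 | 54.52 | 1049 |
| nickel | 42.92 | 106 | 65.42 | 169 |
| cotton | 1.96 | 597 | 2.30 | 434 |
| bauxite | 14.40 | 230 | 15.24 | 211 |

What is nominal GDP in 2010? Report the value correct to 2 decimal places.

Nominal GDP 2010 = Σ (p_2010 × q_2010) = 54.52·1049 + 65.42·169 + 2.30·434 + 15.24·211 = 72461.30.

72461.30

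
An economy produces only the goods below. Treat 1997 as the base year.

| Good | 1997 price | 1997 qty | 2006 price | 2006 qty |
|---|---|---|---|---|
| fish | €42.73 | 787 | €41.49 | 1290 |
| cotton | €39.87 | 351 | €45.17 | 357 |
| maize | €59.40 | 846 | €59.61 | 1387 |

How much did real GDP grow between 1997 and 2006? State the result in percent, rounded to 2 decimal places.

55.04%

Real GDP 1997 = Nominal GDP 1997 = 42.73·787 + 39.87·351 + 59.40·846 = 97875.28.
Real GDP 2006 (at 1997 prices) = 42.73·1290 + 39.87·357 + 59.40·1387 = 151743.09.
Real growth = 151743.09/97875.28 − 1 = 0.5504.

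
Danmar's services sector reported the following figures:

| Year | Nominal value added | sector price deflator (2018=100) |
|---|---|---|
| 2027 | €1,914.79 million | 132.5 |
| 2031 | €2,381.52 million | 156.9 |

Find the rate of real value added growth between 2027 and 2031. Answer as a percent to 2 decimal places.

5.03%

Deflate each year: 2027 → 1914.79/1.325 = 1445.12; 2031 → 2381.52/1.569 = 1517.86.
So real value added changed by 1517.86/1445.12 − 1 = 0.0503, i.e. 5.03%.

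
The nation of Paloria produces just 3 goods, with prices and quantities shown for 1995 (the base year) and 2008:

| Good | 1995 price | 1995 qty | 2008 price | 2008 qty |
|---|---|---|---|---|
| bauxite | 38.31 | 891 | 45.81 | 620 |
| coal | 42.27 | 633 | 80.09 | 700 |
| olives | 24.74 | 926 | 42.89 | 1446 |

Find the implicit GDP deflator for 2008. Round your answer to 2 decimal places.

164.38

Nominal GDP 2008 = 45.81·620 + 80.09·700 + 42.89·1446 = 146484.14.
Real GDP 2008 (at 1995 prices) = 38.31·620 + 42.27·700 + 24.74·1446 = 89115.24.
Deflator = Nominal/Real × 100 = 146484.14/89115.24 × 100 = 164.376.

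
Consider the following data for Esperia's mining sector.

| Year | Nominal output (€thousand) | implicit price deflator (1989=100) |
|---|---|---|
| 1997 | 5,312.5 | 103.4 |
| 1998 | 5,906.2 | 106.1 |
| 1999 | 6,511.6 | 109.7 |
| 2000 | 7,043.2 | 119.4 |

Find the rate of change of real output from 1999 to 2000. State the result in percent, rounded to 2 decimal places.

-0.62%

Real output 1999 = 6511.6/1.097 = 5935.82.
Real output 2000 = 7043.2/1.194 = 5898.83.
Change = 5898.83/5935.82 − 1 = -0.0062.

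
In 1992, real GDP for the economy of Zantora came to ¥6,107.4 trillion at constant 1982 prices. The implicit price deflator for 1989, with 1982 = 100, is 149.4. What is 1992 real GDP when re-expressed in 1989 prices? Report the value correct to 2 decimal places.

Real GDP in 1989 prices = Real GDP in 1982 prices × (P_1989/P_1982) = 6107.4 × 1.494 = 9124.46.

¥9,124.46 trillion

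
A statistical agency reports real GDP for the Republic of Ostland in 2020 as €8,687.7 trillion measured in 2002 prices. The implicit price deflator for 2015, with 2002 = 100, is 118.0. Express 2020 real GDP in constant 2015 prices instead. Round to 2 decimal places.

€10,251.49 trillion

Real GDP in 2015 prices = Real GDP in 2002 prices × (P_2015/P_2002) = 8687.7 × 1.180 = 10251.49.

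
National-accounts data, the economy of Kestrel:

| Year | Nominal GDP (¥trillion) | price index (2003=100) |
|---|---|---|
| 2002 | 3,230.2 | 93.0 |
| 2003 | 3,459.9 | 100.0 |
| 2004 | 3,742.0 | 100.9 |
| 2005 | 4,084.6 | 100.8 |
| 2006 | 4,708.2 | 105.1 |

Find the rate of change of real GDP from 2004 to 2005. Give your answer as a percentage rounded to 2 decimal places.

9.26%

Real GDP 2004 = 3742.0/1.009 = 3708.62.
Real GDP 2005 = 4084.6/1.008 = 4052.18.
Change = 4052.18/3708.62 − 1 = 0.0926.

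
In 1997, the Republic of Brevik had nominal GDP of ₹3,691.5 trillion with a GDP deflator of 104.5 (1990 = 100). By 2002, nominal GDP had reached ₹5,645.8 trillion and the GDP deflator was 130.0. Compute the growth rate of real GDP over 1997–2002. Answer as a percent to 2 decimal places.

Deflate each year: 1997 → 3691.5/1.045 = 3532.54; 2002 → 5645.8/1.300 = 4342.92.
So real GDP changed by 4342.92/3532.54 − 1 = 0.2294, i.e. 22.94%.

22.94%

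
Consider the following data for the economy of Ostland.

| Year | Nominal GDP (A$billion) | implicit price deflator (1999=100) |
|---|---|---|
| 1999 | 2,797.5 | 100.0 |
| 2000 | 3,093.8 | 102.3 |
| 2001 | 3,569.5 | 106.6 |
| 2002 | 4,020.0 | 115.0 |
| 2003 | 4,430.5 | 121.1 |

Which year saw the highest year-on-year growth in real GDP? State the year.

2000: real = 3093.8/1.023 = 3024.24; growth vs 1999 (2797.50) = 8.11%.
2001: real = 3569.5/1.066 = 3348.50; growth vs 2000 (3024.24) = 10.72%.
2002: real = 4020.0/1.150 = 3495.65; growth vs 2001 (3348.50) = 4.39%.
2003: real = 4430.5/1.211 = 3658.55; growth vs 2002 (3495.65) = 4.66%.

2001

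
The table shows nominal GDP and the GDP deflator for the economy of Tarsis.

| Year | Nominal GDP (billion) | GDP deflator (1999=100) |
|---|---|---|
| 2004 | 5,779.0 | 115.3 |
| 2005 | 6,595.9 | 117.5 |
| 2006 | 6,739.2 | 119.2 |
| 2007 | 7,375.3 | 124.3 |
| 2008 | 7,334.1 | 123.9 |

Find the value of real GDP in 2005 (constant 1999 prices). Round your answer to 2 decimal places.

Real GDP 2005 = 6595.9 / 1.175 = 5613.53.

5,613.53 billion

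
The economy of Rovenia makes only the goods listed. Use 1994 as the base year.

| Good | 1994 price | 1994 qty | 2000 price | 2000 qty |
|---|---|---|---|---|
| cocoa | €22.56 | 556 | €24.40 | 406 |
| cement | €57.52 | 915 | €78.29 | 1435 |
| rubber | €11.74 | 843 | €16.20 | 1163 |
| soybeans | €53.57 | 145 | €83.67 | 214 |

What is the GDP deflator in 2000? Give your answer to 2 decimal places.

136.11

Nominal GDP 2000 = 24.40·406 + 78.29·1435 + 16.20·1163 + 83.67·214 = 158998.53.
Real GDP 2000 (at 1994 prices) = 22.56·406 + 57.52·1435 + 11.74·1163 + 53.57·214 = 116818.16.
Deflator = Nominal/Real × 100 = 158998.53/116818.16 × 100 = 136.108.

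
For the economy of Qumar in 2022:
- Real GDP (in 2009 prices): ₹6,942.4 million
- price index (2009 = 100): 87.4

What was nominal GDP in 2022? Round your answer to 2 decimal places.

Nominal GDP = Real × (price index/100) = 6942.4 × 0.874 = 6067.66.

₹6,067.66 million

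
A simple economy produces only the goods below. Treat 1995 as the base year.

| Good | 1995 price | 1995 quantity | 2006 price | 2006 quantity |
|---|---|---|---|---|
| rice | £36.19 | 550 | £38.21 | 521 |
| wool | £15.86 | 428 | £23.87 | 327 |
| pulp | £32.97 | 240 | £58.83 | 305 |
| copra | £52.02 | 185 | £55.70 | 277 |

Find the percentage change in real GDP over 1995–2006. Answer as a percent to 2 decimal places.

Real GDP 1995 = Nominal GDP 1995 = 36.19·550 + 15.86·428 + 32.97·240 + 52.02·185 = 44229.08.
Real GDP 2006 (at 1995 prices) = 36.19·521 + 15.86·327 + 32.97·305 + 52.02·277 = 48506.60.
Real growth = 48506.60/44229.08 − 1 = 0.0967.

9.67%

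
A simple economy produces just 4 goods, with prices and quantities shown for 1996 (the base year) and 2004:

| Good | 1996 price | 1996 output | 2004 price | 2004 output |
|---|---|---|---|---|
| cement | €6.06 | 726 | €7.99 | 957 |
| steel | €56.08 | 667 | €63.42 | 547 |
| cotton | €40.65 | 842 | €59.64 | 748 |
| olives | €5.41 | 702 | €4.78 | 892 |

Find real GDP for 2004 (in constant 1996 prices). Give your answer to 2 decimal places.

Real GDP 2004 = Σ (p_1996 × q_2004) = 6.06·957 + 56.08·547 + 40.65·748 + 5.41·892 = 71707.10.

€71707.10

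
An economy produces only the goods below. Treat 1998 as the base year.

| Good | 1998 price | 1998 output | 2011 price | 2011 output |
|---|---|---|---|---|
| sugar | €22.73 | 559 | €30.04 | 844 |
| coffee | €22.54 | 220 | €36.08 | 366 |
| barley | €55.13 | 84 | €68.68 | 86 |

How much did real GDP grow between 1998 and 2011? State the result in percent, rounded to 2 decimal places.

44.31%

Real GDP 1998 = Nominal GDP 1998 = 22.73·559 + 22.54·220 + 55.13·84 = 22295.79.
Real GDP 2011 (at 1998 prices) = 22.73·844 + 22.54·366 + 55.13·86 = 32174.94.
Real growth = 32174.94/22295.79 − 1 = 0.4431.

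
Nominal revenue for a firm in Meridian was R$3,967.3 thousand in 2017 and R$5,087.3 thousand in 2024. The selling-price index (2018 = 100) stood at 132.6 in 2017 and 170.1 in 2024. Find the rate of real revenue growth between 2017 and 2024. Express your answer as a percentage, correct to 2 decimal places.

Real revenue 2017 = 3967.3 / 1.326 = 2991.93.
Real revenue 2024 = 5087.3 / 1.701 = 2990.77.
Real growth = 2990.77 / 2991.93 − 1 = -0.0004.

-0.04%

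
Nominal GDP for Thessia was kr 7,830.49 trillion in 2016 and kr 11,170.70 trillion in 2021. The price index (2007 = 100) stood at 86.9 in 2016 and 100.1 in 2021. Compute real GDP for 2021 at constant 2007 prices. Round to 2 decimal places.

kr 11,159.54 trillion

Real GDP = Nominal / (price index/100) = 11170.70 / 1.001 = 11159.54.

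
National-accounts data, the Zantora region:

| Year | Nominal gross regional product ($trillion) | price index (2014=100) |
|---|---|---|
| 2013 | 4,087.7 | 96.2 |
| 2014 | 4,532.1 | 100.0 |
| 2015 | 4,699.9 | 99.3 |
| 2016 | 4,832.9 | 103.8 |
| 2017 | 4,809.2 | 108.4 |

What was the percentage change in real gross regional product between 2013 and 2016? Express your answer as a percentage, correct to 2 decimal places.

Real gross regional product 2013 = 4087.7/0.962 = 4249.17.
Real gross regional product 2016 = 4832.9/1.038 = 4655.97.
Change = 4655.97/4249.17 − 1 = 0.0957.

9.57%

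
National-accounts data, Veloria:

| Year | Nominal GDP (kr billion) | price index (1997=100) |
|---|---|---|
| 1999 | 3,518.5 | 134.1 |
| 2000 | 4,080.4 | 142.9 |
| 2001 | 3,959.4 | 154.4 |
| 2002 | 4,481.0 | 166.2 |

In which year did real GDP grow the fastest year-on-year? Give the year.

2000

2000: real = 4080.4/1.429 = 2855.42; growth vs 1999 (2623.79) = 8.83%.
2001: real = 3959.4/1.544 = 2564.38; growth vs 2000 (2855.42) = -10.19%.
2002: real = 4481.0/1.662 = 2696.15; growth vs 2001 (2564.38) = 5.14%.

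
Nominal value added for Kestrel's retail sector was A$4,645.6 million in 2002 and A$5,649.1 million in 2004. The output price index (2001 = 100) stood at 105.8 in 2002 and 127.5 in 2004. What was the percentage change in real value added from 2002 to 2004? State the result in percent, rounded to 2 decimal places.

Real value added 2002 = 4645.6 / 1.058 = 4390.93.
Real value added 2004 = 5649.1 / 1.275 = 4430.67.
Real growth = 4430.67 / 4390.93 − 1 = 0.0091.

0.91%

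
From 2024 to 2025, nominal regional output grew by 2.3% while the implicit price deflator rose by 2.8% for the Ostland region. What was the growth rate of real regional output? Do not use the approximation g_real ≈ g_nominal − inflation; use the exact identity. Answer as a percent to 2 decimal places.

-0.49%

(1 + g_nom) = (1 + g_real)(1 + π), so g_real = 1.0230 / 1.0280 − 1 = -0.00486.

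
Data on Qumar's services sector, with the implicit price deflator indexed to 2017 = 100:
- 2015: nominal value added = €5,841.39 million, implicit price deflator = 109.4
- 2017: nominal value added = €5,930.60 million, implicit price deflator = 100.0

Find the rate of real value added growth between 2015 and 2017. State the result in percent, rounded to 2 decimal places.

Deflate each year: 2015 → 5841.39/1.094 = 5339.48; 2017 → 5930.60/1.000 = 5930.60.
So real value added changed by 5930.60/5339.48 − 1 = 0.1107, i.e. 11.07%.

11.07%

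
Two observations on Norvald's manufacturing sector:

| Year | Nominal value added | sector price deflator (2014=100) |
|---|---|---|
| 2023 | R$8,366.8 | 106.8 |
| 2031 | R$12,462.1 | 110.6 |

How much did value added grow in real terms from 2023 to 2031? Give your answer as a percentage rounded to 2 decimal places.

43.83%

Deflate each year: 2023 → 8366.8/1.068 = 7834.08; 2031 → 12462.1/1.106 = 11267.72.
So real value added changed by 11267.72/7834.08 − 1 = 0.4383, i.e. 43.83%.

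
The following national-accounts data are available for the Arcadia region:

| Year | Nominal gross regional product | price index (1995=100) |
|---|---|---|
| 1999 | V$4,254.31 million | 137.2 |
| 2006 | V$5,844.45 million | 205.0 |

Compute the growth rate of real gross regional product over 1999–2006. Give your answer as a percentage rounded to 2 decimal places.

Real gross regional product 1999 = 4254.31 / 1.372 = 3100.81.
Real gross regional product 2006 = 5844.45 / 2.050 = 2850.95.
Real growth = 2850.95 / 3100.81 − 1 = -0.0806.

-8.06%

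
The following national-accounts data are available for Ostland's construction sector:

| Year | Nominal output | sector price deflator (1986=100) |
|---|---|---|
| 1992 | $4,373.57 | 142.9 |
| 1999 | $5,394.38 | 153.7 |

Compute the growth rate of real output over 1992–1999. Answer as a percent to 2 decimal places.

14.67%

Real output 1992 = 4373.57 / 1.429 = 3060.58.
Real output 1999 = 5394.38 / 1.537 = 3509.68.
Real growth = 3509.68 / 3060.58 − 1 = 0.1467.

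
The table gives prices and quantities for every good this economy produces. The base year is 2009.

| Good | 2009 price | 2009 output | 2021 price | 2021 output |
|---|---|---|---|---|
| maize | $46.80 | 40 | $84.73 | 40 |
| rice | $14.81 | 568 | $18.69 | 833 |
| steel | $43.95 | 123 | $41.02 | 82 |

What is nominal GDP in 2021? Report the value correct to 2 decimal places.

$22321.61

Nominal GDP 2021 = Σ (p_2021 × q_2021) = 84.73·40 + 18.69·833 + 41.02·82 = 22321.61.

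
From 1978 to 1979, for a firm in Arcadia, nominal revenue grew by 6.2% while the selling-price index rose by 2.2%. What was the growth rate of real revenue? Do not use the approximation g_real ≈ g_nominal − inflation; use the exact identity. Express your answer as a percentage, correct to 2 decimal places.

3.91%

(1 + g_nom) = (1 + g_real)(1 + π), so g_real = 1.0620 / 1.0220 − 1 = 0.03914.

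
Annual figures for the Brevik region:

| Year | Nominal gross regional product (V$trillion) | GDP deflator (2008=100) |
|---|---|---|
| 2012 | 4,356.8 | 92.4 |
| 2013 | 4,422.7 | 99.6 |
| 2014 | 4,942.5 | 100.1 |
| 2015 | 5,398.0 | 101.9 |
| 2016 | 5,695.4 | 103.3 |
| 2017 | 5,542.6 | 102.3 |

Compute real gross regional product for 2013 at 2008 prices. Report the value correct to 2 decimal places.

Real gross regional product 2013 = 4422.7 / 0.996 = 4440.46.

V$4,440.46 trillion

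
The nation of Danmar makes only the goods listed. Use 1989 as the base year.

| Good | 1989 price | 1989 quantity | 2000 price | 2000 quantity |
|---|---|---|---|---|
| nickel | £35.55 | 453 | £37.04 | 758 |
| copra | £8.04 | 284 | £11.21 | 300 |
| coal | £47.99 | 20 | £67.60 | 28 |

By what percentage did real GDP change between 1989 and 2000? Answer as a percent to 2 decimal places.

58.69%

Real GDP 1989 = Nominal GDP 1989 = 35.55·453 + 8.04·284 + 47.99·20 = 19347.31.
Real GDP 2000 (at 1989 prices) = 35.55·758 + 8.04·300 + 47.99·28 = 30702.62.
Real growth = 30702.62/19347.31 − 1 = 0.5869.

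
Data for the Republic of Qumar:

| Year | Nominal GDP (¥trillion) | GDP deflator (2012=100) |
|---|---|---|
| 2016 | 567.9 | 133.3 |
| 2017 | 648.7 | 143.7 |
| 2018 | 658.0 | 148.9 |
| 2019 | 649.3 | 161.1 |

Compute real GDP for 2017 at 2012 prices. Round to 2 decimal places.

Real GDP 2017 = 648.7 / 1.437 = 451.43.

¥451.43 trillion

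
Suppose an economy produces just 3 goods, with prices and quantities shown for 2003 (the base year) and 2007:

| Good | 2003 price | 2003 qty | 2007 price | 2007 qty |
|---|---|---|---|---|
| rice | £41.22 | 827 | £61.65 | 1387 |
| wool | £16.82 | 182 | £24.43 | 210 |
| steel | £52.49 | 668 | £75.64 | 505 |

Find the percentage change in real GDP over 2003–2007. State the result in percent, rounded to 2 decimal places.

Real GDP 2003 = Nominal GDP 2003 = 41.22·827 + 16.82·182 + 52.49·668 = 72213.50.
Real GDP 2007 (at 2003 prices) = 41.22·1387 + 16.82·210 + 52.49·505 = 87211.79.
Real growth = 87211.79/72213.50 − 1 = 0.2077.

20.77%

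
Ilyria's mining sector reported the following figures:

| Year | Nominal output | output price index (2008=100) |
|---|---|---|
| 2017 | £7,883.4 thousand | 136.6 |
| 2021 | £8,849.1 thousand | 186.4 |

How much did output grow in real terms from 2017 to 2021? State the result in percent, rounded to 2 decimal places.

Deflate each year: 2017 → 7883.4/1.366 = 5771.16; 2021 → 8849.1/1.864 = 4747.37.
So real output changed by 4747.37/5771.16 − 1 = -0.1774, i.e. -17.74%.

-17.74%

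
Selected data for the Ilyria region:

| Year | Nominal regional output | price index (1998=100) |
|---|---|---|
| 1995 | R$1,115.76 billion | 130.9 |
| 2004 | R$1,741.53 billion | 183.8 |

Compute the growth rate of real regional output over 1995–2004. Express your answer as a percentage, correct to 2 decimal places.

11.16%

Deflate each year: 1995 → 1115.76/1.309 = 852.38; 2004 → 1741.53/1.838 = 947.51.
So real regional output changed by 947.51/852.38 − 1 = 0.1116, i.e. 11.16%.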